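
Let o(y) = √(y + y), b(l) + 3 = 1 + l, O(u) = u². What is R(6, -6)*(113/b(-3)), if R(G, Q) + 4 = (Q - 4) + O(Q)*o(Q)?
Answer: 1582/5 - 8136*I*√3/5 ≈ 316.4 - 2818.4*I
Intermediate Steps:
b(l) = -2 + l (b(l) = -3 + (1 + l) = -2 + l)
o(y) = √2*√y (o(y) = √(2*y) = √2*√y)
R(G, Q) = -8 + Q + √2*Q^(5/2) (R(G, Q) = -4 + ((Q - 4) + Q²*(√2*√Q)) = -4 + ((-4 + Q) + √2*Q^(5/2)) = -4 + (-4 + Q + √2*Q^(5/2)) = -8 + Q + √2*Q^(5/2))
R(6, -6)*(113/b(-3)) = (-8 - 6 + √2*(-6)^(5/2))*(113/(-2 - 3)) = (-8 - 6 + √2*(36*I*√6))*(113/(-5)) = (-8 - 6 + 72*I*√3)*(113*(-⅕)) = (-14 + 72*I*√3)*(-113/5) = 1582/5 - 8136*I*√3/5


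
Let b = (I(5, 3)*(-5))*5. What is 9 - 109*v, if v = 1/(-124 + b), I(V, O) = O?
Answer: 1900/199 ≈ 9.5477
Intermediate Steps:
b = -75 (b = (3*(-5))*5 = -15*5 = -75)
v = -1/199 (v = 1/(-124 - 75) = 1/(-199) = -1/199 ≈ -0.0050251)
9 - 109*v = 9 - 109*(-1/199) = 9 + 109/199 = 1900/199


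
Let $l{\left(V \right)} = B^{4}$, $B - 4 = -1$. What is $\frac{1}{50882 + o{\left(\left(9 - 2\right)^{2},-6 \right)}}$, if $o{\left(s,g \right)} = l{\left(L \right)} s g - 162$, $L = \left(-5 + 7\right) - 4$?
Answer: $\frac{1}{26906} \approx 3.7166 \cdot 10^{-5}$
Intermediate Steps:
$B = 3$ ($B = 4 - 1 = 3$)
$L = -2$ ($L = 2 - 4 = -2$)
$l{\left(V \right)} = 81$ ($l{\left(V \right)} = 3^{4} = 81$)
$o{\left(s,g \right)} = -162 + 81 g s$ ($o{\left(s,g \right)} = 81 s g - 162 = 81 g s - 162 = -162 + 81 g s$)
$\frac{1}{50882 + o{\left(\left(9 - 2\right)^{2},-6 \right)}} = \frac{1}{50882 + \left(-162 + 81 \left(-6\right) \left(9 - 2\right)^{2}\right)} = \frac{1}{50882 + \left(-162 + 81 \left(-6\right) 7^{2}\right)} = \frac{1}{50882 + \left(-162 + 81 \left(-6\right) 49\right)} = \frac{1}{50882 - 23976} = \frac{1}{26906}$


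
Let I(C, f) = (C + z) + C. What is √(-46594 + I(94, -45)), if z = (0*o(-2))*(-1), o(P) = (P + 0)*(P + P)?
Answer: I*√46406 ≈ 215.42*I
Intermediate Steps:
o(P) = 2*P² (o(P) = P*(2*P) = 2*P²)
z = 0 (z = (0*(2*(-2)²))*(-1) = (0*(2*4))*(-1) = (0*8)*(-1) = 0*(-1) = 0)
I(C, f) = 2*C (I(C, f) = (C + 0) + C = C + C = 2*C)
√(-46594 + I(94, -45)) = √(-46594 + 2*94) = √(-46594 + 188) = √(-46406) = I*√46406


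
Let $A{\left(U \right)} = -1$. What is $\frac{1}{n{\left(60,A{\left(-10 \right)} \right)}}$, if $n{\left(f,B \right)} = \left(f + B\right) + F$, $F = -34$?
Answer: $\frac{1}{25} \approx 0.04$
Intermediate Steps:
$n{\left(f,B \right)} = -34 + B + f$ ($n{\left(f,B \right)} = \left(f + B\right) - 34 = \left(B + f\right) - 34 = -34 + B + f$)
$\frac{1}{n{\left(60,A{\left(-10 \right)} \right)}} = \frac{1}{-34 - 1 + 60} = \frac{1}{25}$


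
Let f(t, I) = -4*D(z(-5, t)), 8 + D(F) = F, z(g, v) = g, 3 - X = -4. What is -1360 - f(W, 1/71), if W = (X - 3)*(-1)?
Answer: -1412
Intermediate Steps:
X = 7 (X = 3 - 1*(-4) = 3 + 4 = 7)
D(F) = -8 + F
W = -4 (W = (7 - 3)*(-1) = 4*(-1) = -4)
f(t, I) = 52 (f(t, I) = -4*(-8 - 5) = -4*(-13) = 52)
-1360 - f(W, 1/71) = -1360 - 1*52 = -1360 - 52 = -1412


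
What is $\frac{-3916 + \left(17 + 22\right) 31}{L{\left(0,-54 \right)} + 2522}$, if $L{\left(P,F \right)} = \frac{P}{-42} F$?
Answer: $- \frac{2707}{2522} \approx -1.0734$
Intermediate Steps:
$L{\left(P,F \right)} = - \frac{F P}{42}$ ($L{\left(P,F \right)} = P \left(- \frac{1}{42}\right) F = - \frac{P}{42} F = - \frac{F P}{42}$)
$\frac{-3916 + \left(17 + 22\right) 31}{L{\left(0,-54 \right)} + 2522} = \frac{-3916 + \left(17 + 22\right) 31}{\left(- \frac{1}{42}\right) \left(-54\right) 0 + 2522} = \frac{-3916 + 39 \cdot 31}{0 + 2522} = \frac{-3916 + 1209}{2522} = \left(-2707\right) \frac{1}{2522} = - \frac{2707}{2522}$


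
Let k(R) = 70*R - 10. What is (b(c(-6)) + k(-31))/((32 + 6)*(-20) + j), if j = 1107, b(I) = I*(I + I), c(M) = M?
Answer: -2108/347 ≈ -6.0749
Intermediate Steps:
b(I) = 2*I² (b(I) = I*(2*I) = 2*I²)
k(R) = -10 + 70*R
(b(c(-6)) + k(-31))/((32 + 6)*(-20) + j) = (2*(-6)² + (-10 + 70*(-31)))/((32 + 6)*(-20) + 1107) = (2*36 + (-10 - 2170))/(38*(-20) + 1107) = (72 - 2180)/(-760 + 1107) = -2108/347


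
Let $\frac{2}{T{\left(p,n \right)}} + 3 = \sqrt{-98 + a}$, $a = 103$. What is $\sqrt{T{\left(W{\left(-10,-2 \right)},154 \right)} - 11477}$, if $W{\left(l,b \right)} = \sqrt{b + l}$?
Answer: $\frac{\sqrt{-34433 + 11477 \sqrt{5}}}{\sqrt{3 - \sqrt{5}}} \approx 107.14 i$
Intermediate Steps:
$T{\left(p,n \right)} = \frac{2}{-3 + \sqrt{5}}$ ($T{\left(p,n \right)} = \frac{2}{-3 + \sqrt{-98 + 103}} = \frac{2}{-3 + \sqrt{5}}$)
$\sqrt{T{\left(W{\left(-10,-2 \right)},154 \right)} - 11477} = \sqrt{\left(- \frac{3}{2} - \frac{\sqrt{5}}{2}\right) - 11477} = \sqrt{- \frac{22957}{2} - \frac{\sqrt{5}}{2}}$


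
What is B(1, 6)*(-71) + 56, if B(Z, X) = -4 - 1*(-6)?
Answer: -86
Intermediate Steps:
B(Z, X) = 2 (B(Z, X) = -4 + 6 = 2)
B(1, 6)*(-71) + 56 = 2*(-71) + 56 = -142 + 56 = -86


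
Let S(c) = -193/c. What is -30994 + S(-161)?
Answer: -4989841/161 ≈ -30993.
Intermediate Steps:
-30994 + S(-161) = -30994 - 193/(-161) = -30994 - 193*(-1/161) = -30994 + 193/161 = -4989841/161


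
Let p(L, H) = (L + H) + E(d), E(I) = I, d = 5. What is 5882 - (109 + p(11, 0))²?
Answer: -9743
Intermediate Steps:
p(L, H) = 5 + H + L (p(L, H) = (L + H) + 5 = (H + L) + 5 = 5 + H + L)
5882 - (109 + p(11, 0))² = 5882 - (109 + (5 + 0 + 11))² = 5882 - (109 + 16)² = 5882 - 1*125² = 5882 - 1*15625 = 5882 - 15625 = -9743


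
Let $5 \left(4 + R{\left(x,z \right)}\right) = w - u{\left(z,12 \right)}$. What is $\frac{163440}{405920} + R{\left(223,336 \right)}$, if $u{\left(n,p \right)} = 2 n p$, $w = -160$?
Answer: $- \frac{41819841}{25370} \approx -1648.4$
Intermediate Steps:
$u{\left(n,p \right)} = 2 n p$
$R{\left(x,z \right)} = -36 - \frac{24 z}{5}$ ($R{\left(x,z \right)} = -4 + \frac{-160 - 2 z 12}{5} = -4 + \frac{-160 - 24 z}{5} = -4 - \left(32 + \frac{24 z}{5}\right) = -36 - \frac{24 z}{5}$)
$\frac{163440}{405920} + R{\left(223,336 \right)} = \frac{163440}{405920} - \frac{8244}{5} = 163440 \cdot \frac{1}{405920} - \frac{8244}{5} = \frac{2043}{5074} - \frac{8244}{5} = - \frac{41819841}{25370}$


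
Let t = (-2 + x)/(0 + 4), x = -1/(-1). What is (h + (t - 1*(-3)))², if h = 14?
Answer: 4489/16 ≈ 280.56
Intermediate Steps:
x = 1 (x = -1*(-1) = 1)
t = -¼ (t = (-2 + 1)/(0 + 4) = -1/4 = -1*¼ = -¼ ≈ -0.25000)
(h + (t - 1*(-3)))² = (14 + (-¼ - 1*(-3)))² = (14 + (-¼ + 3))² = (14 + 11/4)² = (67/4)² = 4489/16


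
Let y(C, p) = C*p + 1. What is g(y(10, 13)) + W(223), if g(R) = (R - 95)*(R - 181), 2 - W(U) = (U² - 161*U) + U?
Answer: -15847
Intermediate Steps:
W(U) = 2 - U² + 160*U (W(U) = 2 - ((U² - 161*U) + U) = 2 - (U² - 160*U) = 2 + (-U² + 160*U) = 2 - U² + 160*U)
y(C, p) = 1 + C*p
g(R) = (-181 + R)*(-95 + R) (g(R) = (-95 + R)*(-181 + R) = (-181 + R)*(-95 + R))
g(y(10, 13)) + W(223) = (17195 + (1 + 10*13)² - 276*(1 + 10*13)) + (2 - 1*223² + 160*223) = (17195 + (1 + 130)² - 276*(1 + 130)) + (2 - 1*49729 + 35680) = (17195 + 131² - 276*131) + (2 - 49729 + 35680) = (17195 + 17161 - 36156) - 14047 = -1800 - 14047 = -15847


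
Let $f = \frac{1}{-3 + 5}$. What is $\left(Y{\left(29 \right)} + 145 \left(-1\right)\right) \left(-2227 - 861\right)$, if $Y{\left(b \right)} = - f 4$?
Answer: $453936$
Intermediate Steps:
$f = \frac{1}{2} \approx 0.5$
$Y{\left(b \right)} = -2$ ($Y{\left(b \right)} = \left(-1\right) \frac{1}{2} \cdot 4 = \left(- \frac{1}{2}\right) 4 = -2$)
$\left(Y{\left(29 \right)} + 145 \left(-1\right)\right) \left(-2227 - 861\right) = \left(-2 + 145 \left(-1\right)\right) \left(-2227 - 861\right) = \left(-2 - 145\right) \left(-3088\right) = \left(-147\right) \left(-3088\right) = 453936$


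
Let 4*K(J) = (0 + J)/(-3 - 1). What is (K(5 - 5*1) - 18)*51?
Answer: -918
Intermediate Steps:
K(J) = -J/16 (K(J) = ((0 + J)/(-3 - 1))/4 = (J/(-4))/4 = (J*(-¼))/4 = (-J/4)/4 = -J/16)
(K(5 - 5*1) - 18)*51 = (-(5 - 5*1)/16 - 18)*51 = (-(5 - 5)/16 - 18)*51 = (-1/16*0 - 18)*51 = (0 - 18)*51 = -18*51 = -918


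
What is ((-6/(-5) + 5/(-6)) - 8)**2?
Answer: 52441/900 ≈ 58.268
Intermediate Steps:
((-6/(-5) + 5/(-6)) - 8)**2 = ((-6*(-1/5) + 5*(-1/6)) - 8)**2 = ((6/5 - 5/6) - 8)**2 = (11/30 - 8)**2 = (-229/30)**2 = 52441/900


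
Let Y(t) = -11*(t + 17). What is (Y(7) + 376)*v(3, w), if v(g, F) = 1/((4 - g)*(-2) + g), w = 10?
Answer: 112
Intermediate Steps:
v(g, F) = 1/(-8 + 3*g) (v(g, F) = 1/((-8 + 2*g) + g) = 1/(-8 + 3*g))
Y(t) = -187 - 11*t (Y(t) = -11*(17 + t) = -187 - 11*t)
(Y(7) + 376)*v(3, w) = ((-187 - 11*7) + 376)/(-8 + 3*3) = ((-187 - 77) + 376)/(-8 + 9) = (-264 + 376)/1 = 112*1 = 112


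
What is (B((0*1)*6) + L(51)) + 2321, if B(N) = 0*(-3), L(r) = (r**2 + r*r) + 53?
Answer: 7576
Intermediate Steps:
L(r) = 53 + 2*r**2 (L(r) = (r**2 + r**2) + 53 = 2*r**2 + 53 = 53 + 2*r**2)
B(N) = 0
(B((0*1)*6) + L(51)) + 2321 = (0 + (53 + 2*51**2)) + 2321 = (0 + (53 + 2*2601)) + 2321 = (0 + (53 + 5202)) + 2321 = (0 + 5255) + 2321 = 5255 + 2321 = 7576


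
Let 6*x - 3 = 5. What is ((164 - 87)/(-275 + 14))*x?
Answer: -308/783 ≈ -0.39336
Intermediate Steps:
x = 4/3 (x = 1/2 + (1/6)*5 = 1/2 + 5/6 = 4/3 ≈ 1.3333)
((164 - 87)/(-275 + 14))*x = ((164 - 87)/(-275 + 14))*(4/3) = (77/(-261))*(4/3) = (77*(-1/261))*(4/3) = -77/261*4/3 = -308/783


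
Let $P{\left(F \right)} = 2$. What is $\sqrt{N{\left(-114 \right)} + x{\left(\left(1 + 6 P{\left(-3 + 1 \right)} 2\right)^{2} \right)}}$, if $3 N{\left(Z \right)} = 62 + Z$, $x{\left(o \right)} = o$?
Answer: $\frac{\sqrt{5469}}{3} \approx 24.651$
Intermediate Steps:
$N{\left(Z \right)} = \frac{62}{3} + \frac{Z}{3}$ ($N{\left(Z \right)} = \frac{62 + Z}{3} = \frac{62}{3} + \frac{Z}{3}$)
$\sqrt{N{\left(-114 \right)} + x{\left(\left(1 + 6 P{\left(-3 + 1 \right)} 2\right)^{2} \right)}} = \sqrt{\left(\frac{62}{3} + \frac{1}{3} \left(-114\right)\right) + \left(1 + 6 \cdot 2 \cdot 2\right)^{2}} = \sqrt{\left(\frac{62}{3} - 38\right) + \left(1 + 12 \cdot 2\right)^{2}} = \sqrt{- \frac{52}{3} + \left(1 + 24\right)^{2}} = \sqrt{- \frac{52}{3} + 25^{2}} = \sqrt{- \frac{52}{3} + 625} = \sqrt{\frac{1823}{3}} = \frac{\sqrt{5469}}{3}$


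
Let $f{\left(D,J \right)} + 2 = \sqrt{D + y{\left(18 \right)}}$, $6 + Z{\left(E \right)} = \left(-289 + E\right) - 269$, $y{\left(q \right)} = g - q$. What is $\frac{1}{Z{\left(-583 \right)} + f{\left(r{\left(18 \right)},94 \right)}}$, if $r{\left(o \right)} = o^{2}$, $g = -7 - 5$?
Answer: $- \frac{383}{439969} - \frac{7 \sqrt{6}}{1319907} \approx -0.00088351$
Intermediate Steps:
$g = -12$
$y{\left(q \right)} = -12 - q$
$Z{\left(E \right)} = -564 + E$ ($Z{\left(E \right)} = -6 + \left(\left(-289 + E\right) - 269\right) = -6 + \left(-558 + E\right) = -564 + E$)
$f{\left(D,J \right)} = -2 + \sqrt{-30 + D}$ ($f{\left(D,J \right)} = -2 + \sqrt{D - 30} = -2 + \sqrt{-30 + D}$)
$\frac{1}{Z{\left(-583 \right)} + f{\left(r{\left(18 \right)},94 \right)}} = \frac{1}{\left(-564 - 583\right) - \left(2 - \sqrt{-30 + 18^{2}}\right)} = \frac{1}{-1147 - \left(2 - \sqrt{-30 + 324}\right)} = \frac{1}{-1147 - \left(2 - \sqrt{294}\right)} = \frac{1}{-1147 - \left(2 - 7 \sqrt{6}\right)} = \frac{1}{-1149 + 7 \sqrt{6}}$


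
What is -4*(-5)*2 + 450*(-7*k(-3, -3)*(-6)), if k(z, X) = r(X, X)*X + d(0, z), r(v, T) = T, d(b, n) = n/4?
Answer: 155965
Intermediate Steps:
d(b, n) = n/4 (d(b, n) = n*(1/4) = n/4)
k(z, X) = X**2 + z/4 (k(z, X) = X*X + z/4 = X**2 + z/4)
-4*(-5)*2 + 450*(-7*k(-3, -3)*(-6)) = -4*(-5)*2 + 450*(-7*((-3)**2 + (1/4)*(-3))*(-6)) = 20*2 + 450*(-7*(9 - 3/4)*(-6)) = 40 + 450*(-7*33/4*(-6)) = 40 + 450*(-231/4*(-6)) = 40 + 450*(693/2) = 40 + 155925 = 155965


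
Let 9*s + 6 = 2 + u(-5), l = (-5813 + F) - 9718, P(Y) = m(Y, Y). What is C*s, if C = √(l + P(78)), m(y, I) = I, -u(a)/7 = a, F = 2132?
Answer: 31*I*√13321/9 ≈ 397.55*I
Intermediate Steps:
u(a) = -7*a
P(Y) = Y
l = -13399 (l = (-5813 + 2132) - 9718 = -3681 - 9718 = -13399)
s = 31/9 (s = -⅔ + (2 - 7*(-5))/9 = -⅔ + (2 + 35)/9 = -⅔ + (⅑)*37 = -⅔ + 37/9 = 31/9 ≈ 3.4444)
C = I*√13321 (C = √(-13399 + 78) = √(-13321) = I*√13321 ≈ 115.42*I)
C*s = (I*√13321)*(31/9) = 31*I*√13321/9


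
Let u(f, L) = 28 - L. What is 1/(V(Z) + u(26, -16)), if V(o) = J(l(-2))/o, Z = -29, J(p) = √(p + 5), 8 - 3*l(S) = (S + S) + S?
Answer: 3828/168431 + √87/168431 ≈ 0.022783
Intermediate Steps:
l(S) = 8/3 - S (l(S) = 8/3 - ((S + S) + S)/3 = 8/3 - (2*S + S)/3 = 8/3 - S)
J(p) = √(5 + p)
V(o) = √87/(3*o) (V(o) = √(5 + (8/3 - 1*(-2)))/o = √(5 + (8/3 + 2))/o = √(5 + 14/3)/o = √(29/3)/o = (√87/3)/o = √87/(3*o))
1/(V(Z) + u(26, -16)) = 1/((⅓)*√87/(-29) + (28 - 1*(-16))) = 1/((⅓)*√87*(-1/29) + (28 + 16)) = 1/(-√87/87 + 44) = 1/(44 - √87/87)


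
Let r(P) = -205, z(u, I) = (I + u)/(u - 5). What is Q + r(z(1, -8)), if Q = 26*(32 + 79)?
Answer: 2681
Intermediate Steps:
z(u, I) = (I + u)/(-5 + u)
Q = 2886 (Q = 26*111 = 2886)
Q + r(z(1, -8)) = 2886 - 205 = 2681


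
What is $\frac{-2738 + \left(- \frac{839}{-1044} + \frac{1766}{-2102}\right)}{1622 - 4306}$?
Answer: $\frac{3004294135}{2945002896} \approx 1.0201$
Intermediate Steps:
$\frac{-2738 + \left(- \frac{839}{-1044} + \frac{1766}{-2102}\right)}{1622 - 4306} = \frac{-2738 + \left(\left(-839\right) \left(- \frac{1}{1044}\right) + 1766 \left(- \frac{1}{2102}\right)\right)}{-2684} = \left(-2738 + \left(\frac{839}{1044} - \frac{883}{1051}\right)\right) \left(- \frac{1}{2684}\right) = \left(-2738 - \frac{40063}{1097244}\right) \left(- \frac{1}{2684}\right) = \left(- \frac{3004294135}{1097244}\right) \left(- \frac{1}{2684}\right) = \frac{3004294135}{2945002896}$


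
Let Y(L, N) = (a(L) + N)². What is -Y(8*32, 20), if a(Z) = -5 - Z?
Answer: -58081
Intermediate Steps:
Y(L, N) = (-5 + N - L)² (Y(L, N) = ((-5 - L) + N)² = (-5 + N - L)²)
-Y(8*32, 20) = -(5 + 8*32 - 1*20)² = -(5 + 256 - 20)² = -1*241² = -1*58081 = -58081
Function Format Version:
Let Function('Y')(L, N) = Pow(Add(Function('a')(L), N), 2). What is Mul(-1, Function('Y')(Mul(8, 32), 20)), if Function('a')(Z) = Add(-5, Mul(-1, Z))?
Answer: -58081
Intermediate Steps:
Function('Y')(L, N) = Pow(Add(-5, N, Mul(-1, L)), 2) (Function('Y')(L, N) = Pow(Add(Add(-5, Mul(-1, L)), N), 2) = Pow(Add(-5, N, Mul(-1, L)), 2))
Mul(-1, Function('Y')(Mul(8, 32), 20)) = Mul(-1, Pow(Add(5, Mul(8, 32), Mul(-1, 20)), 2)) = Mul(-1, Pow(Add(5, 256, -20), 2)) = Mul(-1, Pow(241, 2)) = Mul(-1, 58081) = -58081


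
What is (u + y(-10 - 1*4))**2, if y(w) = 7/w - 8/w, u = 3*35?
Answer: 2163841/196 ≈ 11040.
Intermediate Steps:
u = 105
y(w) = -1/w
(u + y(-10 - 1*4))**2 = (105 - 1/(-10 - 1*4))**2 = (105 - 1/(-10 - 4))**2 = (105 - 1/(-14))**2 = (105 - 1*(-1/14))**2 = (105 + 1/14)**2 = (1471/14)**2 = 2163841/196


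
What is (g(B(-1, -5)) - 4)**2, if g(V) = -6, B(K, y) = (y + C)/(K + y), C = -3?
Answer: 100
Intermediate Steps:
B(K, y) = (-3 + y)/(K + y) (B(K, y) = (y - 3)/(K + y) = (-3 + y)/(K + y))
(g(B(-1, -5)) - 4)**2 = (-6 - 4)**2 = (-10)**2 = 100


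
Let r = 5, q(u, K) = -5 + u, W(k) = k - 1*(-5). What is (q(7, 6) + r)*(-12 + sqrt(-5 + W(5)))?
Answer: -84 + 7*sqrt(5) ≈ -68.348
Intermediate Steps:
W(k) = 5 + k (W(k) = k + 5 = 5 + k)
(q(7, 6) + r)*(-12 + sqrt(-5 + W(5))) = ((-5 + 7) + 5)*(-12 + sqrt(-5 + (5 + 5))) = (2 + 5)*(-12 + sqrt(-5 + 10)) = 7*(-12 + sqrt(5)) = -84 + 7*sqrt(5)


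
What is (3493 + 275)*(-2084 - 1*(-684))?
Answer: -5275200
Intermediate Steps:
(3493 + 275)*(-2084 - 1*(-684)) = 3768*(-2084 + 684) = 3768*(-1400) = -5275200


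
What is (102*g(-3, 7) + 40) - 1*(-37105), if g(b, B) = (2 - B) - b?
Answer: 36941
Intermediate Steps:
g(b, B) = 2 - B - b
(102*g(-3, 7) + 40) - 1*(-37105) = (102*(2 - 1*7 - 1*(-3)) + 40) - 1*(-37105) = (102*(2 - 7 + 3) + 40) + 37105 = (102*(-2) + 40) + 37105 = (-204 + 40) + 37105 = -164 + 37105 = 36941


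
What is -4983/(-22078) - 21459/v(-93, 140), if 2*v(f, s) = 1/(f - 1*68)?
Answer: 152554525227/22078 ≈ 6.9098e+6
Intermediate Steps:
v(f, s) = 1/(2*(-68 + f)) (v(f, s) = 1/(2*(f - 1*68)) = 1/(2*(f - 68)) = 1/(2*(-68 + f)))
-4983/(-22078) - 21459/v(-93, 140) = -4983/(-22078) - 21459/(1/(2*(-68 - 93))) = -4983*(-1/22078) - 21459/((½)/(-161)) = 4983/22078 - 21459/((½)*(-1/161)) = 4983/22078 - 21459/(-1/322) = 4983/22078 - 21459*(-322) = 4983/22078 + 6909798 = 152554525227/22078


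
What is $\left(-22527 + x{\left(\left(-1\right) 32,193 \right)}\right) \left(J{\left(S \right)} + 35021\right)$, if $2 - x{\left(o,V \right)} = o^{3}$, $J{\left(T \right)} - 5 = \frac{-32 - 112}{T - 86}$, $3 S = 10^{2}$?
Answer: $\frac{28345146610}{79} \approx 3.588 \cdot 10^{8}$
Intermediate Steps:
$S = \frac{100}{3}$ ($S = \frac{10^{2}}{3} = \frac{1}{3} \cdot 100 = \frac{100}{3} \approx 33.333$)
$J{\left(T \right)} = 5 - \frac{144}{-86 + T}$ ($J{\left(T \right)} = 5 + \frac{-32 - 112}{T - 86} = 5 - \frac{144}{-86 + T}$)
$x{\left(o,V \right)} = 2 - o^{3}$
$\left(-22527 + x{\left(\left(-1\right) 32,193 \right)}\right) \left(J{\left(S \right)} + 35021\right) = \left(-22527 - \left(-2 + \left(\left(-1\right) 32\right)^{3}\right)\right) \left(\frac{-574 + 5 \cdot \frac{100}{3}}{-86 + \frac{100}{3}} + 35021\right) = \left(-22527 + \left(2 - \left(-32\right)^{3}\right)\right) \left(\frac{-574 + \frac{500}{3}}{- \frac{158}{3}} + 35021\right) = \left(-22527 + \left(2 - -32768\right)\right) \left(\left(- \frac{3}{158}\right) \left(- \frac{1222}{3}\right) + 35021\right) = \left(-22527 + \left(2 + 32768\right)\right) \left(\frac{611}{79} + 35021\right) = \left(-22527 + 32770\right) \frac{2767270}{79} = 10243 \cdot \frac{2767270}{79} = \frac{28345146610}{79}$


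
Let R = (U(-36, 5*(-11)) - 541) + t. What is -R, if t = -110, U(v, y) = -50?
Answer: 701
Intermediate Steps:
R = -701 (R = (-50 - 541) - 110 = -591 - 110 = -701)
-R = -1*(-701) = 701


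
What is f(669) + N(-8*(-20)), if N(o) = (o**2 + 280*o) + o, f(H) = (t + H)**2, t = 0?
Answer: 518121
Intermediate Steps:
f(H) = H**2 (f(H) = (0 + H)**2 = H**2)
N(o) = o**2 + 281*o
f(669) + N(-8*(-20)) = 669**2 + (-8*(-20))*(281 - 8*(-20)) = 447561 + 160*(281 + 160) = 447561 + 160*441 = 447561 + 70560 = 518121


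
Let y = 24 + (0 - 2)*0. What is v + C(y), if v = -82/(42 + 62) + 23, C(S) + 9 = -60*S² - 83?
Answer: -1800749/52 ≈ -34630.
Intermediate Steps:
y = 24 (y = 24 - 2*0 = 24 + 0 = 24)
C(S) = -92 - 60*S² (C(S) = -9 + (-60*S² - 83) = -9 + (-83 - 60*S²) = -92 - 60*S²)
v = 1155/52 (v = -82/104 + 23 = (1/104)*(-82) + 23 = -41/52 + 23 = 1155/52 ≈ 22.212)
v + C(y) = 1155/52 + (-92 - 60*24²) = 1155/52 + (-92 - 60*576) = 1155/52 + (-92 - 34560) = 1155/52 - 34652 = -1800749/52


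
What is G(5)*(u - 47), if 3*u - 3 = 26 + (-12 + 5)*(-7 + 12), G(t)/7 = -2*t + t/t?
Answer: 3087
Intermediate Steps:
G(t) = 7 - 14*t (G(t) = 7*(-2*t + t/t) = 7*(-2*t + 1) = 7*(1 - 2*t) = 7 - 14*t)
u = -2 (u = 1 + (26 + (-12 + 5)*(-7 + 12))/3 = 1 + (26 - 7*5)/3 = 1 + (26 - 35)/3 = 1 + (⅓)*(-9) = 1 - 3 = -2)
G(5)*(u - 47) = (7 - 14*5)*(-2 - 47) = (7 - 70)*(-49) = -63*(-49) = 3087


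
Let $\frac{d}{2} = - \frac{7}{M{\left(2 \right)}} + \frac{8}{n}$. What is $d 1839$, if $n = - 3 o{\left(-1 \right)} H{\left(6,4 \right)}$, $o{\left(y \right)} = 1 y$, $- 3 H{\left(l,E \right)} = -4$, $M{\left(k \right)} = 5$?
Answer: $\frac{11034}{5} \approx 2206.8$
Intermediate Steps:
$H{\left(l,E \right)} = \frac{4}{3}$ ($H{\left(l,E \right)} = \left(- \frac{1}{3}\right) \left(-4\right) = \frac{4}{3}$)
$o{\left(y \right)} = y$
$n = 4$ ($n = \left(-3\right) \left(-1\right) \frac{4}{3} = 3 \cdot \frac{4}{3} = 4$)
$d = \frac{6}{5}$ ($d = 2 \left(- \frac{7}{5} + \frac{8}{4}\right) = 2 \left(\left(-7\right) \frac{1}{5} + 8 \cdot \frac{1}{4}\right) = 2 \left(- \frac{7}{5} + 2\right) = 2 \cdot \frac{3}{5} = \frac{6}{5} \approx 1.2$)
$d 1839 = \frac{6}{5} \cdot 1839 = \frac{11034}{5}$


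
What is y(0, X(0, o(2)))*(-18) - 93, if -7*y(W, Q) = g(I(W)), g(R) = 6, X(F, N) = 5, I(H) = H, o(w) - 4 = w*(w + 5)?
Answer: -543/7 ≈ -77.571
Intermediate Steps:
o(w) = 4 + w*(5 + w) (o(w) = 4 + w*(w + 5) = 4 + w*(5 + w))
y(W, Q) = -6/7 (y(W, Q) = -⅐*6 = -6/7)
y(0, X(0, o(2)))*(-18) - 93 = -6/7*(-18) - 93 = 108/7 - 93 = -543/7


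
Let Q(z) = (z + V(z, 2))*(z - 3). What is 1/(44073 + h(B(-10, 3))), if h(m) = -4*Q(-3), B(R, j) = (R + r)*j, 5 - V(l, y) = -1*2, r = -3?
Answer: 1/44169 ≈ 2.2640e-5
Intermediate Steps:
V(l, y) = 7 (V(l, y) = 5 - (-1)*2 = 5 - 1*(-2) = 5 + 2 = 7)
B(R, j) = j*(-3 + R) (B(R, j) = (R - 3)*j = (-3 + R)*j = j*(-3 + R))
Q(z) = (-3 + z)*(7 + z) (Q(z) = (z + 7)*(z - 3) = (7 + z)*(-3 + z) = (-3 + z)*(7 + z))
h(m) = 96 (h(m) = -4*(-21 + (-3)² + 4*(-3)) = -4*(-21 + 9 - 12) = -4*(-24) = 96)
1/(44073 + h(B(-10, 3))) = 1/(44073 + 96) = 1/44169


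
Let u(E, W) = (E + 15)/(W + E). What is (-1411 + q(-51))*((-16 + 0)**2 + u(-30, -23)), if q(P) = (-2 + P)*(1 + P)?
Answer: 16829337/53 ≈ 3.1753e+5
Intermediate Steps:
u(E, W) = (15 + E)/(E + W)
q(P) = (1 + P)*(-2 + P)
(-1411 + q(-51))*((-16 + 0)**2 + u(-30, -23)) = (-1411 + (-2 + (-51)**2 - 1*(-51)))*((-16 + 0)**2 + (15 - 30)/(-30 - 23)) = (-1411 + (-2 + 2601 + 51))*((-16)**2 - 15/(-53)) = (-1411 + 2650)*(256 - 1/53*(-15)) = 1239*(256 + 15/53) = 1239*(13583/53) = 16829337/53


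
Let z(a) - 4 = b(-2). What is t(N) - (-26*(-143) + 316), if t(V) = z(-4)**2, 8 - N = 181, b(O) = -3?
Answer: -4033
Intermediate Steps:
N = -173 (N = 8 - 1*181 = 8 - 181 = -173)
z(a) = 1 (z(a) = 4 - 3 = 1)
t(V) = 1 (t(V) = 1**2 = 1)
t(N) - (-26*(-143) + 316) = 1 - (-26*(-143) + 316) = 1 - (3718 + 316) = 1 - 1*4034 = 1 - 4034 = -4033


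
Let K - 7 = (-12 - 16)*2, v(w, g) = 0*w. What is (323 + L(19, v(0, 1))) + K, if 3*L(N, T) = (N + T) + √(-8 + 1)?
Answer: 841/3 + I*√7/3 ≈ 280.33 + 0.88192*I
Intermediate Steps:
v(w, g) = 0
L(N, T) = N/3 + T/3 + I*√7/3 (L(N, T) = ((N + T) + √(-8 + 1))/3 = ((N + T) + √(-7))/3 = ((N + T) + I*√7)/3 = (N + T + I*√7)/3 = N/3 + T/3 + I*√7/3)
K = -49 (K = 7 + (-12 - 16)*2 = 7 - 28*2 = 7 - 56 = -49)
(323 + L(19, v(0, 1))) + K = (323 + ((⅓)*19 + (⅓)*0 + I*√7/3)) - 49 = (323 + (19/3 + 0 + I*√7/3)) - 49 = (323 + (19/3 + I*√7/3)) - 49 = (988/3 + I*√7/3) - 49 = 841/3 + I*√7/3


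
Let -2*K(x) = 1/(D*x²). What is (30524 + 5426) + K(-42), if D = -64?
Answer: 8117222401/225792 ≈ 35950.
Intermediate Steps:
K(x) = 1/(128*x²) (K(x) = -(-1/(64*x²))/2 = -(-1)/(128*x²) = 1/(128*x²))
(30524 + 5426) + K(-42) = (30524 + 5426) + (1/128)/(-42)² = 35950 + (1/128)*(1/1764) = 35950 + 1/225792 = 8117222401/225792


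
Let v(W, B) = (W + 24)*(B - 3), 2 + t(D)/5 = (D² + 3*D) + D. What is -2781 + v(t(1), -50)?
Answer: -4848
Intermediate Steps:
t(D) = -10 + 5*D² + 20*D (t(D) = -10 + 5*((D² + 3*D) + D) = -10 + 5*(D² + 4*D) = -10 + (5*D² + 20*D) = -10 + 5*D² + 20*D)
v(W, B) = (-3 + B)*(24 + W) (v(W, B) = (24 + W)*(-3 + B) = (-3 + B)*(24 + W))
-2781 + v(t(1), -50) = -2781 + (-72 - 3*(-10 + 5*1² + 20*1) + 24*(-50) - 50*(-10 + 5*1² + 20*1)) = -2781 + (-72 - 3*(-10 + 5*1 + 20) - 1200 - 50*(-10 + 5*1 + 20)) = -2781 + (-72 - 3*(-10 + 5 + 20) - 1200 - 50*(-10 + 5 + 20)) = -2781 + (-72 - 3*15 - 1200 - 50*15) = -2781 + (-72 - 45 - 1200 - 750) = -2781 - 2067 = -4848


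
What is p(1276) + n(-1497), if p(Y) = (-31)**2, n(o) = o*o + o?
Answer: 2240473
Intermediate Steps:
n(o) = o + o**2 (n(o) = o**2 + o = o + o**2)
p(Y) = 961
p(1276) + n(-1497) = 961 - 1497*(1 - 1497) = 961 - 1497*(-1496) = 961 + 2239512 = 2240473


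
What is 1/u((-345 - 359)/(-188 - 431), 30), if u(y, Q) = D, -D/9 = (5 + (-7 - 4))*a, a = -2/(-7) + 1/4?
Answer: 14/405 ≈ 0.034568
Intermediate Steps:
a = 15/28 (a = -2*(-⅐) + 1*(¼) = 2/7 + ¼ = 15/28 ≈ 0.53571)
D = 405/14 (D = -9*(5 + (-7 - 4))*15/28 = -9*(5 - 11)*15/28 = -(-54)*15/28 = -9*(-45/14) = 405/14 ≈ 28.929)
u(y, Q) = 405/14
1/u((-345 - 359)/(-188 - 431), 30) = 1/(405/14) = 14/405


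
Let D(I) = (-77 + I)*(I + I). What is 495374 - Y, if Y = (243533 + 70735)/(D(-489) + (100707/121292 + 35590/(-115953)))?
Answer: 3856581860127474157418/7785201241983739 ≈ 4.9537e+5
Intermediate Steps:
D(I) = 2*I*(-77 + I) (D(I) = (-77 + I)*(2*I) = 2*I*(-77 + I))
Y = 4419918978565968/7785201241983739 (Y = (243533 + 70735)/(2*(-489)*(-77 - 489) + (100707/121292 + 35590/(-115953))) = 314268/(2*(-489)*(-566) + (100707*(1/121292) + 35590*(-1/115953))) = 314268/(553548 + (100707/121292 - 35590/115953)) = 314268/(553548 + 7360496491/14064171276) = 314268/(7785201241983739/14064171276) = 314268*(14064171276/7785201241983739) = 4419918978565968/7785201241983739 ≈ 0.56773)
495374 - Y = 495374 - 1*4419918978565968/7785201241983739 = 495374 - 4419918978565968/7785201241983739 = 3856581860127474157418/7785201241983739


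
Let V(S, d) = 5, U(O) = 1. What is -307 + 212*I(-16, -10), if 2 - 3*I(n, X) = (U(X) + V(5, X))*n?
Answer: 19855/3 ≈ 6618.3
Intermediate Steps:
I(n, X) = ⅔ - 2*n (I(n, X) = ⅔ - (1 + 5)*n/3 = ⅔ - 2*n)
-307 + 212*I(-16, -10) = -307 + 212*(⅔ - 2*(-16)) = -307 + 212*(⅔ + 32) = -307 + 212*(98/3) = -307 + 20776/3 = 19855/3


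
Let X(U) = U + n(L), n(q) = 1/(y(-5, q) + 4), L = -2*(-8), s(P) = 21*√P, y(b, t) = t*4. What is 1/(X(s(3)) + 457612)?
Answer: 235110884/107589564626793 - 32368*√3/322768693880379 ≈ 2.1851e-6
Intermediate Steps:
y(b, t) = 4*t
L = 16
n(q) = 1/(4 + 4*q) (n(q) = 1/(4*q + 4) = 1/(4 + 4*q))
X(U) = 1/68 + U (X(U) = U + 1/(4*(1 + 16)) = U + (¼)/17 = U + (¼)*(1/17) = U + 1/68 = 1/68 + U)
1/(X(s(3)) + 457612) = 1/((1/68 + 21*√3) + 457612) = 1/(31117617/68 + 21*√3)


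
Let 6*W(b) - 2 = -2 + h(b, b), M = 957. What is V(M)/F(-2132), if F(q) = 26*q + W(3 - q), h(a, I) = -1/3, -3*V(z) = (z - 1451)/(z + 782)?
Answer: -2964/1735134203 ≈ -1.7082e-6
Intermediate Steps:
V(z) = -(-1451 + z)/(3*(782 + z)) (V(z) = -(z - 1451)/(3*(z + 782)) = -(-1451 + z)/(3*(782 + z)))
h(a, I) = -⅓ (h(a, I) = -1*⅓ = -⅓)
W(b) = -1/18 (W(b) = ⅓ + (-2 - ⅓)/6 = ⅓ + (⅙)*(-7/3) = ⅓ - 7/18 = -1/18)
F(q) = -1/18 + 26*q (F(q) = 26*q - 1/18 = -1/18 + 26*q)
V(M)/F(-2132) = ((1451 - 1*957)/(3*(782 + 957)))/(-1/18 + 26*(-2132)) = ((⅓)*(1451 - 957)/1739)/(-1/18 - 55432) = ((⅓)*(1/1739)*494)/(-997777/18) = (494/5217)*(-18/997777) = -2964/1735134203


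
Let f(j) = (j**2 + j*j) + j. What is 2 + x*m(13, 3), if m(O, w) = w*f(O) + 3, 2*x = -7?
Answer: -3694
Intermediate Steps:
x = -7/2 (x = (1/2)*(-7) = -7/2 ≈ -3.5000)
f(j) = j + 2*j**2 (f(j) = (j**2 + j**2) + j = 2*j**2 + j = j + 2*j**2)
m(O, w) = 3 + O*w*(1 + 2*O) (m(O, w) = w*(O*(1 + 2*O)) + 3 = O*w*(1 + 2*O) + 3 = 3 + O*w*(1 + 2*O))
2 + x*m(13, 3) = 2 - 7*(3 + 13*3*(1 + 2*13))/2 = 2 - 7*(3 + 13*3*(1 + 26))/2 = 2 - 7*(3 + 13*3*27)/2 = 2 - 7*(3 + 1053)/2 = 2 - 7/2*1056 = 2 - 3696 = -3694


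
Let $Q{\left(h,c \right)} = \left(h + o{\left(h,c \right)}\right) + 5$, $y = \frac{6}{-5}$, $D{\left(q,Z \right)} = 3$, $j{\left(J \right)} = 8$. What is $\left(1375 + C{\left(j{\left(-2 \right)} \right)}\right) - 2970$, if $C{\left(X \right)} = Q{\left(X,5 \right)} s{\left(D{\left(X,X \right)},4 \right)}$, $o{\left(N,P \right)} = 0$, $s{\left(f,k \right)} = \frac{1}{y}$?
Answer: $- \frac{9635}{6} \approx -1605.8$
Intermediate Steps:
$y = - \frac{6}{5}$ ($y = 6 \left(- \frac{1}{5}\right) = - \frac{6}{5} \approx -1.2$)
$s{\left(f,k \right)} = - \frac{5}{6}$ ($s{\left(f,k \right)} = \frac{1}{- \frac{6}{5}} = - \frac{5}{6}$)
$Q{\left(h,c \right)} = 5 + h$ ($Q{\left(h,c \right)} = \left(h + 0\right) + 5 = h + 5 = 5 + h$)
$C{\left(X \right)} = - \frac{25}{6} - \frac{5 X}{6}$ ($C{\left(X \right)} = \left(5 + X\right) \left(- \frac{5}{6}\right) = - \frac{25}{6} - \frac{5 X}{6}$)
$\left(1375 + C{\left(j{\left(-2 \right)} \right)}\right) - 2970 = \left(1375 - \frac{65}{6}\right) - 2970 = \frac{8185}{6} - 2970 = - \frac{9635}{6}$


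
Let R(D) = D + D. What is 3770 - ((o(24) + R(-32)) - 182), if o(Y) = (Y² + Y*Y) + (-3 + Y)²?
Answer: 2423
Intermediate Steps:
R(D) = 2*D
o(Y) = (-3 + Y)² + 2*Y² (o(Y) = (Y² + Y²) + (-3 + Y)² = 2*Y² + (-3 + Y)² = (-3 + Y)² + 2*Y²)
3770 - ((o(24) + R(-32)) - 182) = 3770 - ((((-3 + 24)² + 2*24²) + 2*(-32)) - 182) = 3770 - (((21² + 2*576) - 64) - 182) = 3770 - (((441 + 1152) - 64) - 182) = 3770 - ((1593 - 64) - 182) = 3770 - (1529 - 182) = 3770 - 1*1347 = 3770 - 1347 = 2423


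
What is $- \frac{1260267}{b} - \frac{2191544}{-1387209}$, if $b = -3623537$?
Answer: $\frac{9689394495931}{5026603138233} \approx 1.9276$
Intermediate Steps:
$- \frac{1260267}{b} - \frac{2191544}{-1387209} = - \frac{1260267}{-3623537} - \frac{2191544}{-1387209} = \left(-1260267\right) \left(- \frac{1}{3623537}\right) - - \frac{2191544}{1387209} = \frac{1260267}{3623537} + \frac{2191544}{1387209} = \frac{9689394495931}{5026603138233}$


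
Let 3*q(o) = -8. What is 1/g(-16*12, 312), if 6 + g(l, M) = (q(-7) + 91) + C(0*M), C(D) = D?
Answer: 3/247 ≈ 0.012146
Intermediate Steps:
q(o) = -8/3 (q(o) = (⅓)*(-8) = -8/3)
g(l, M) = 247/3 (g(l, M) = -6 + ((-8/3 + 91) + 0*M) = -6 + (265/3 + 0) = -6 + 265/3 = 247/3)
1/g(-16*12, 312) = 1/(247/3) = 3/247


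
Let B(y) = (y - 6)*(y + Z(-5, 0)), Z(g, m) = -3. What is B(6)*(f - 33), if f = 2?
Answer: 0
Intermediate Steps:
B(y) = (-6 + y)*(-3 + y) (B(y) = (y - 6)*(y - 3) = (-6 + y)*(-3 + y))
B(6)*(f - 33) = (18 + 6**2 - 9*6)*(2 - 33) = (18 + 36 - 54)*(-31) = 0*(-31) = 0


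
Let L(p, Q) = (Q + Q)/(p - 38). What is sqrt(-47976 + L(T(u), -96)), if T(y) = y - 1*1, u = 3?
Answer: 2*I*sqrt(107934)/3 ≈ 219.02*I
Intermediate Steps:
T(y) = -1 + y (T(y) = y - 1 = -1 + y)
L(p, Q) = 2*Q/(-38 + p) (L(p, Q) = (2*Q)/(-38 + p) = 2*Q/(-38 + p))
sqrt(-47976 + L(T(u), -96)) = sqrt(-47976 + 2*(-96)/(-38 + (-1 + 3))) = sqrt(-47976 + 2*(-96)/(-38 + 2)) = sqrt(-47976 + 2*(-96)/(-36)) = sqrt(-47976 + 2*(-96)*(-1/36)) = sqrt(-47976 + 16/3) = sqrt(-143912/3) = 2*I*sqrt(107934)/3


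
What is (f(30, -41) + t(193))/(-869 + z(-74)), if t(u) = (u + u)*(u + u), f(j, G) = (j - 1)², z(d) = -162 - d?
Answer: -149837/957 ≈ -156.57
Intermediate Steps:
f(j, G) = (-1 + j)²
t(u) = 4*u² (t(u) = (2*u)*(2*u) = 4*u²)
(f(30, -41) + t(193))/(-869 + z(-74)) = ((-1 + 30)² + 4*193²)/(-869 + (-162 - 1*(-74))) = (29² + 4*37249)/(-869 + (-162 + 74)) = (841 + 148996)/(-869 - 88) = 149837/(-957) = 149837*(-1/957) = -149837/957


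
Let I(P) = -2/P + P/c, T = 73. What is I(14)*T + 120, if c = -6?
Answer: -1276/21 ≈ -60.762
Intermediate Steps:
I(P) = -2/P - P/6 (I(P) = -2/P + P/(-6) = -2/P + P*(-1/6) = -2/P - P/6)
I(14)*T + 120 = (-2/14 - 1/6*14)*73 + 120 = (-2*1/14 - 7/3)*73 + 120 = (-1/7 - 7/3)*73 + 120 = -52/21*73 + 120 = -3796/21 + 120 = -1276/21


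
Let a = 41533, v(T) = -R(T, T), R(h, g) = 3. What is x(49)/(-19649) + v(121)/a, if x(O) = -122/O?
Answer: 2178623/39988013933 ≈ 5.4482e-5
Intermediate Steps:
v(T) = -3 (v(T) = -1*3 = -3)
x(49)/(-19649) + v(121)/a = -122/49/(-19649) - 3/41533 = -122*1/49*(-1/19649) - 3*1/41533 = -122/49*(-1/19649) - 3/41533 = 122/962801 - 3/41533 = 2178623/39988013933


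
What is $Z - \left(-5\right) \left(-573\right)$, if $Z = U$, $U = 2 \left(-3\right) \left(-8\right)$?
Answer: $-2817$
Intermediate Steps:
$U = 48$ ($U = \left(-6\right) \left(-8\right) = 48$)
$Z = 48$
$Z - \left(-5\right) \left(-573\right) = 48 - \left(-5\right) \left(-573\right) = 48 - 2865 = -2817$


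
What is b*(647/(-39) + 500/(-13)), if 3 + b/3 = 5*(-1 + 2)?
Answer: -4294/13 ≈ -330.31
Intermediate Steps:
b = 6 (b = -9 + 3*(5*(-1 + 2)) = -9 + 3*(5*1) = -9 + 3*5 = -9 + 15 = 6)
b*(647/(-39) + 500/(-13)) = 6*(647/(-39) + 500/(-13)) = 6*(647*(-1/39) + 500*(-1/13)) = 6*(-647/39 - 500/13) = 6*(-2147/39) = -4294/13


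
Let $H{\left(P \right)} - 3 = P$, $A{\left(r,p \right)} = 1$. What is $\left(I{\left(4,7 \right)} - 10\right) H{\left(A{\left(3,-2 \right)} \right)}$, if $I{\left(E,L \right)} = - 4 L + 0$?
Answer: $-152$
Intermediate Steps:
$I{\left(E,L \right)} = - 4 L$
$H{\left(P \right)} = 3 + P$
$\left(I{\left(4,7 \right)} - 10\right) H{\left(A{\left(3,-2 \right)} \right)} = \left(\left(-4\right) 7 - 10\right) \left(3 + 1\right) = \left(-28 - 10\right) 4 = \left(-38\right) 4 = -152$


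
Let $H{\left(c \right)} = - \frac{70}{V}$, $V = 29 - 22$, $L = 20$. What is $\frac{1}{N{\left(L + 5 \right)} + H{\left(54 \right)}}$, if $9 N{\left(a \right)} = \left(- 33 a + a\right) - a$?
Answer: $- \frac{3}{305} \approx -0.0098361$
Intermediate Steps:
$V = 7$ ($V = 29 - 22 = 7$)
$N{\left(a \right)} = - \frac{11 a}{3}$ ($N{\left(a \right)} = \frac{\left(- 33 a + a\right) - a}{9} = \frac{- 32 a - a}{9} = \frac{\left(-33\right) a}{9} = - \frac{11 a}{3}$)
$H{\left(c \right)} = -10$ ($H{\left(c \right)} = - \frac{70}{7} = \left(-70\right) \frac{1}{7} = -10$)
$\frac{1}{N{\left(L + 5 \right)} + H{\left(54 \right)}} = \frac{1}{- \frac{11 \left(20 + 5\right)}{3} - 10} = \frac{1}{\left(- \frac{11}{3}\right) 25 - 10} = \frac{1}{- \frac{275}{3} - 10} = \frac{1}{- \frac{305}{3}} = - \frac{3}{305}$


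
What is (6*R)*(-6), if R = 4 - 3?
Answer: -36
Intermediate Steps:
R = 1
(6*R)*(-6) = (6*1)*(-6) = 6*(-6) = -36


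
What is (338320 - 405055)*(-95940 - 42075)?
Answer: 9210431025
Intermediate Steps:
(338320 - 405055)*(-95940 - 42075) = -66735*(-138015) = 9210431025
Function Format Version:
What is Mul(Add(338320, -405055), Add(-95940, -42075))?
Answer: 9210431025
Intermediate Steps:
Mul(Add(338320, -405055), Add(-95940, -42075)) = Mul(-66735, -138015) = 9210431025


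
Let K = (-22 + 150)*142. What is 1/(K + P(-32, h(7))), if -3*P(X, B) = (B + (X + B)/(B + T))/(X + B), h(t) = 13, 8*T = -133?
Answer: 1653/30045457 ≈ 5.5017e-5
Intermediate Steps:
T = -133/8 (T = (⅛)*(-133) = -133/8 ≈ -16.625)
K = 18176 (K = 128*142 = 18176)
P(X, B) = -(B + (B + X)/(-133/8 + B))/(3*(B + X)) (P(X, B) = -(B + (X + B)/(B - 133/8))/(3*(X + B)) = -(B + (B + X)/(-133/8 + B))/(3*(B + X)))
1/(K + P(-32, h(7))) = 1/(18176 + (-8*(-32) - 8*13² + 125*13)/(3*(-133*13 - 133*(-32) + 8*13² + 8*13*(-32)))) = 1/(18176 + (256 - 8*169 + 1625)/(3*(-1729 + 4256 + 8*169 - 3328))) = 1/(18176 + (256 - 1352 + 1625)/(3*(-1729 + 4256 + 1352 - 3328))) = 1/(18176 + (⅓)*529/551) = 1/(18176 + (⅓)*(1/551)*529) = 1/(18176 + 529/1653) = 1/(30045457/1653) = 1653/30045457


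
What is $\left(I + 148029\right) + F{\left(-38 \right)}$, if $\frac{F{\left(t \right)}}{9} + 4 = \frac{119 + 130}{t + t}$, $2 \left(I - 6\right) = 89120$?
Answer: $\frac{14632243}{76} \approx 1.9253 \cdot 10^{5}$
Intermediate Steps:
$I = 44566$ ($I = 6 + \frac{1}{2} \cdot 89120 = 6 + 44560 = 44566$)
$F{\left(t \right)} = -36 + \frac{2241}{2 t}$ ($F{\left(t \right)} = -36 + 9 \frac{119 + 130}{t + t} = -36 + 9 \frac{249}{2 t} = -36 + \frac{2241}{2 t}$)
$\left(I + 148029\right) + F{\left(-38 \right)} = \left(44566 + 148029\right) - \left(36 - \frac{2241}{2 \left(-38\right)}\right) = 192595 + \left(-36 + \frac{2241}{2} \left(- \frac{1}{38}\right)\right) = 192595 - \frac{4977}{76} = \frac{14632243}{76}$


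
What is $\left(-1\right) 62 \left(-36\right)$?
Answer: $2232$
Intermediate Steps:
$\left(-1\right) 62 \left(-36\right) = \left(-62\right) \left(-36\right) = 2232$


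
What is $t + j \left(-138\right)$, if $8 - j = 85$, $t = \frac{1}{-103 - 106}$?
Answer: $\frac{2220833}{209} \approx 10626.0$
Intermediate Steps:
$t = - \frac{1}{209}$ ($t = \frac{1}{-209} = - \frac{1}{209} \approx -0.0047847$)
$j = -77$ ($j = 8 - 85 = -77$)
$t + j \left(-138\right) = - \frac{1}{209} - -10626 = - \frac{1}{209} + 10626 = \frac{2220833}{209}$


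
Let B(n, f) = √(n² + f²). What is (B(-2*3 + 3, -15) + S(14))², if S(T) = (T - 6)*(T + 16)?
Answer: 57834 + 1440*√26 ≈ 65177.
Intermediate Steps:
B(n, f) = √(f² + n²)
S(T) = (-6 + T)*(16 + T)
(B(-2*3 + 3, -15) + S(14))² = (√((-15)² + (-2*3 + 3)²) + (-96 + 14² + 10*14))² = (√(225 + (-6 + 3)²) + (-96 + 196 + 140))² = (√(225 + (-3)²) + 240)² = (√(225 + 9) + 240)² = (√234 + 240)² = (3*√26 + 240)² = (240 + 3*√26)²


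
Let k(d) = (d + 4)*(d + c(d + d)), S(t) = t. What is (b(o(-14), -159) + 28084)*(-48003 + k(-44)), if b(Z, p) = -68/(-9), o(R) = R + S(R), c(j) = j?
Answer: -1200155528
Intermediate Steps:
o(R) = 2*R (o(R) = R + R = 2*R)
k(d) = 3*d*(4 + d) (k(d) = (d + 4)*(d + (d + d)) = (4 + d)*(d + 2*d) = (4 + d)*(3*d) = 3*d*(4 + d))
b(Z, p) = 68/9 (b(Z, p) = -68*(-⅑) = 68/9)
(b(o(-14), -159) + 28084)*(-48003 + k(-44)) = (68/9 + 28084)*(-48003 + 3*(-44)*(4 - 44)) = 252824*(-48003 + 3*(-44)*(-40))/9 = 252824*(-48003 + 5280)/9 = (252824/9)*(-42723) = -1200155528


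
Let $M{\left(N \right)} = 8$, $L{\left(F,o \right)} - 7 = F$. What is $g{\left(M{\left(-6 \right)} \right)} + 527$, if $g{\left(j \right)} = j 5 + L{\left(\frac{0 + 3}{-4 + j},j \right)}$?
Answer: $\frac{2299}{4} \approx 574.75$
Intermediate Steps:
$L{\left(F,o \right)} = 7 + F$
$g{\left(j \right)} = 7 + \frac{3}{-4 + j} + 5 j$ ($g{\left(j \right)} = j 5 + \left(7 + \frac{0 + 3}{-4 + j}\right) = 5 j + \left(7 + \frac{3}{-4 + j}\right) = 7 + \frac{3}{-4 + j} + 5 j$)
$g{\left(M{\left(-6 \right)} \right)} + 527 = \frac{3 + \left(-4 + 8\right) \left(7 + 5 \cdot 8\right)}{-4 + 8} + 527 = \frac{3 + 4 \left(7 + 40\right)}{4} + 527 = \frac{3 + 4 \cdot 47}{4} + 527 = \frac{3 + 188}{4} + 527 = \frac{1}{4} \cdot 191 + 527 = \frac{191}{4} + 527 = \frac{2299}{4}$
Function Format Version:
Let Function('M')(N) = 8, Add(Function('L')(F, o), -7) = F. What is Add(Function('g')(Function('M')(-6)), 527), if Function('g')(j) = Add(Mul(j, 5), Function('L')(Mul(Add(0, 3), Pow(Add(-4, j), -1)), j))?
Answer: Rational(2299, 4) ≈ 574.75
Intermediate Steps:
Function('L')(F, o) = Add(7, F)
Function('g')(j) = Add(7, Mul(3, Pow(Add(-4, j), -1)), Mul(5, j)) (Function('g')(j) = Add(Mul(j, 5), Add(7, Mul(Add(0, 3), Pow(Add(-4, j), -1)))) = Add(Mul(5, j), Add(7, Mul(3, Pow(Add(-4, j), -1)))) = Add(7, Mul(3, Pow(Add(-4, j), -1)), Mul(5, j)))
Add(Function('g')(Function('M')(-6)), 527) = Add(Mul(Pow(Add(-4, 8), -1), Add(3, Mul(Add(-4, 8), Add(7, Mul(5, 8))))), 527) = Add(Mul(Pow(4, -1), Add(3, Mul(4, Add(7, 40)))), 527) = Add(Mul(Rational(1, 4), Add(3, Mul(4, 47))), 527) = Add(Mul(Rational(1, 4), Add(3, 188)), 527) = Add(Mul(Rational(1, 4), 191), 527) = Add(Rational(191, 4), 527) = Rational(2299, 4)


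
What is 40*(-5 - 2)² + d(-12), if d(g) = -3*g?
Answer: 1996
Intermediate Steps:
40*(-5 - 2)² + d(-12) = 40*(-5 - 2)² - 3*(-12) = 40*(-7)² + 36 = 40*49 + 36 = 1960 + 36 = 1996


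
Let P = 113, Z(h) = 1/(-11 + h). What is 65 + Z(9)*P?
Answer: 17/2 ≈ 8.5000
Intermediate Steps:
65 + Z(9)*P = 65 + 113/(-11 + 9) = 65 + 113/(-2) = 65 - ½*113 = 65 - 113/2 = 17/2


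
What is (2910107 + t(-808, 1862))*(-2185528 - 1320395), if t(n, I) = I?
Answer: -10209139092387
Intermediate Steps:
(2910107 + t(-808, 1862))*(-2185528 - 1320395) = (2910107 + 1862)*(-2185528 - 1320395) = 2911969*(-3505923) = -10209139092387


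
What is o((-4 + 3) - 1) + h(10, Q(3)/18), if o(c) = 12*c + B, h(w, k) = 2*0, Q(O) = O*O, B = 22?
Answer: -2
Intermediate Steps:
Q(O) = O²
h(w, k) = 0
o(c) = 22 + 12*c (o(c) = 12*c + 22 = 22 + 12*c)
o((-4 + 3) - 1) + h(10, Q(3)/18) = (22 + 12*((-4 + 3) - 1)) + 0 = (22 + 12*(-1 - 1)) + 0 = (22 + 12*(-2)) + 0 = (22 - 24) + 0 = -2 + 0 = -2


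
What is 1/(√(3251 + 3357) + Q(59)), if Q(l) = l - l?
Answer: √413/1652 ≈ 0.012302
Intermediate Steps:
Q(l) = 0
1/(√(3251 + 3357) + Q(59)) = 1/(√(3251 + 3357) + 0) = 1/(√6608 + 0) = 1/(4*√413 + 0) = 1/(4*√413) = √413/1652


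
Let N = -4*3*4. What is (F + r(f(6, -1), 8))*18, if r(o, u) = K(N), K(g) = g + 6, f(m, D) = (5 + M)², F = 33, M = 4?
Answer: -162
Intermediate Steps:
f(m, D) = 81 (f(m, D) = (5 + 4)² = 9² = 81)
N = -48 (N = -12*4 = -48)
K(g) = 6 + g
r(o, u) = -42 (r(o, u) = 6 - 48 = -42)
(F + r(f(6, -1), 8))*18 = (33 - 42)*18 = -9*18 = -162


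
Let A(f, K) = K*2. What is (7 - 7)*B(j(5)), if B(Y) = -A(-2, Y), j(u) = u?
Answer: 0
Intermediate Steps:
A(f, K) = 2*K
B(Y) = -2*Y
(7 - 7)*B(j(5)) = (7 - 7)*(-2*5) = 0*(-10) = 0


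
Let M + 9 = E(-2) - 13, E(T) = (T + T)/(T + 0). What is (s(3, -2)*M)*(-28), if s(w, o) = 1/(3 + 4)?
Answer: 80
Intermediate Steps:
s(w, o) = ⅐ (s(w, o) = 1/7 = ⅐)
E(T) = 2 (E(T) = (2*T)/T = 2)
M = -20 (M = -9 + (2 - 13) = -9 - 11 = -20)
(s(3, -2)*M)*(-28) = ((⅐)*(-20))*(-28) = -20/7*(-28) = 80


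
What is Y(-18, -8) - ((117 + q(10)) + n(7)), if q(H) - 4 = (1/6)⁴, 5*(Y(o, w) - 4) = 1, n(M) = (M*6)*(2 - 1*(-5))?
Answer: -2661989/6480 ≈ -410.80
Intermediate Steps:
n(M) = 42*M (n(M) = (6*M)*(2 + 5) = (6*M)*7 = 42*M)
Y(o, w) = 21/5 (Y(o, w) = 4 + (⅕)*1 = 4 + ⅕ = 21/5)
q(H) = 5185/1296 (q(H) = 4 + (1/6)⁴ = 4 + (⅙)⁴ = 4 + 1/1296 = 5185/1296)
Y(-18, -8) - ((117 + q(10)) + n(7)) = 21/5 - ((117 + 5185/1296) + 42*7) = 21/5 - (156817/1296 + 294) = 21/5 - 1*537841/1296 = 21/5 - 537841/1296 = -2661989/6480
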